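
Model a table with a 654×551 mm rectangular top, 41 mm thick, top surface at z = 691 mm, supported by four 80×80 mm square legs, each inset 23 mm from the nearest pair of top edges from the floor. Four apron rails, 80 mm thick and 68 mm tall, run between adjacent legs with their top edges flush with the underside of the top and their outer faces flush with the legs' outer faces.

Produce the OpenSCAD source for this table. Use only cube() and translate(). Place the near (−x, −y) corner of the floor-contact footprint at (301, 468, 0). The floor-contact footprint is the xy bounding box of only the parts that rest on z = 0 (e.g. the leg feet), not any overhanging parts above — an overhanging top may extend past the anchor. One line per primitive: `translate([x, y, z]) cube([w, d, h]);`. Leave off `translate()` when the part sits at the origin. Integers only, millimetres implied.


translate([278, 445, 650]) cube([654, 551, 41]);
translate([301, 468, 0]) cube([80, 80, 650]);
translate([829, 468, 0]) cube([80, 80, 650]);
translate([301, 893, 0]) cube([80, 80, 650]);
translate([829, 893, 0]) cube([80, 80, 650]);
translate([381, 468, 582]) cube([448, 80, 68]);
translate([381, 893, 582]) cube([448, 80, 68]);
translate([301, 548, 582]) cube([80, 345, 68]);
translate([829, 548, 582]) cube([80, 345, 68]);


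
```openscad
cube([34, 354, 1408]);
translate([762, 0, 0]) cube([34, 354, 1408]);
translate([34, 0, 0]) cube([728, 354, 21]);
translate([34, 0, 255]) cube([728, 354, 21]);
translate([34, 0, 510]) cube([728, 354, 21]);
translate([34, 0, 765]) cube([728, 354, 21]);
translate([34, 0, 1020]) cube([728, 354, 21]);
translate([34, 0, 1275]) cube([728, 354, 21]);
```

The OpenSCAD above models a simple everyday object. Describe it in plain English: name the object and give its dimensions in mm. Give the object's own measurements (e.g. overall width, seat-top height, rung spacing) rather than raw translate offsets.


An open bookshelf. Two side panels, each 34 mm thick, 354 mm deep and 1408 mm tall, stand 796 mm apart (outside-to-outside). Between them sit 6 shelves, each 21 mm thick and 354 mm deep, spanning the full gap between the sides. The bottom shelf rests on the floor (its underside at z = 0) and the clear gap between one shelf's top and the next shelf's underside is 234 mm.


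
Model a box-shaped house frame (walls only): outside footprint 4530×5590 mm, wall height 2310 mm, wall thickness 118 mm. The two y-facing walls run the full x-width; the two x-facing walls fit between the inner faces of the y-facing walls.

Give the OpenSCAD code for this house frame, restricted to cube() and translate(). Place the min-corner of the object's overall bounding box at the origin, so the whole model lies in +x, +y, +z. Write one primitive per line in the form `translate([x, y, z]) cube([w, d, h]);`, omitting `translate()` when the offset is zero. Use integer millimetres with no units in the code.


cube([4530, 118, 2310]);
translate([0, 5472, 0]) cube([4530, 118, 2310]);
translate([0, 118, 0]) cube([118, 5354, 2310]);
translate([4412, 118, 0]) cube([118, 5354, 2310]);


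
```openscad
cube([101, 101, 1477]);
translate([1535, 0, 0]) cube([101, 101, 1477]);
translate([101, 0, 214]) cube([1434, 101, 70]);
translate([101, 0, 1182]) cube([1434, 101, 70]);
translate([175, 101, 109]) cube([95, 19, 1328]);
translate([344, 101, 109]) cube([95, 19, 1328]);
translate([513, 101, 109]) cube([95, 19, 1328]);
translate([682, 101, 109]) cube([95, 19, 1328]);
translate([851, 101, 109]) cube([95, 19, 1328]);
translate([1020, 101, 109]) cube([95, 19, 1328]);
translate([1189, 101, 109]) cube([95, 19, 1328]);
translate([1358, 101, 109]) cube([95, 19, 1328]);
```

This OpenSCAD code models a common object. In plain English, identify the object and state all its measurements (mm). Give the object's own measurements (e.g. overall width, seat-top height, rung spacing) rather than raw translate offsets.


A fence section. Two 101×101 mm posts, 1477 mm tall, stand on the floor with a clear span of 1434 mm between their inner faces. Two horizontal rails of 101×70 mm section span the gap between the posts with their undersides at z = 214 mm and z = 1182 mm, flush with the posts' −y face. 8 pickets, each 95 mm wide, 19 mm thick and 1328 mm tall, are fixed to the +y face of the rails with their bottoms at z = 109 mm, spaced across the span with a 74 mm gap after the −x post and between neighbouring pickets, with 82 mm left before the +x post.


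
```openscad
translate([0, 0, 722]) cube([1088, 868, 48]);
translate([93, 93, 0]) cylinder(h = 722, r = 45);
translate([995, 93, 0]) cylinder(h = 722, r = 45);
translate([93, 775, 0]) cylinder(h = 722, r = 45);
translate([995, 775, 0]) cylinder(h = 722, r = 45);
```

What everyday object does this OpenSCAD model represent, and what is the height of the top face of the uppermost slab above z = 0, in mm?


A table. The table height is 770 mm.

A 1088×868×48 slab sits at z = 722 on four Ø90 mm round legs — a table. The top surface is at 722 + 48 = 770 mm.


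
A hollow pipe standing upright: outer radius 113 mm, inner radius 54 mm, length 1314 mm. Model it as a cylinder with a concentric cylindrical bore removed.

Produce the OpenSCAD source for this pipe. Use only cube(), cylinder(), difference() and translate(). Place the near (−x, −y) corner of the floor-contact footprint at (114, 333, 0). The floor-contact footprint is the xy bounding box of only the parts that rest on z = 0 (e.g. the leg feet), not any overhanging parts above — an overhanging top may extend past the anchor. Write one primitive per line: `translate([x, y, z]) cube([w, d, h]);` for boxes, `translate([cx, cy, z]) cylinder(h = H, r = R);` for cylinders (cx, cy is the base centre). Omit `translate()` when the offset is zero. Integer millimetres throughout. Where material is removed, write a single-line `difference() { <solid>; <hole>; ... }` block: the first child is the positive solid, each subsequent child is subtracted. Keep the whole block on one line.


difference() { translate([227, 446, 0]) cylinder(h = 1314, r = 113); translate([227, 446, 0]) cylinder(h = 1314, r = 54); }


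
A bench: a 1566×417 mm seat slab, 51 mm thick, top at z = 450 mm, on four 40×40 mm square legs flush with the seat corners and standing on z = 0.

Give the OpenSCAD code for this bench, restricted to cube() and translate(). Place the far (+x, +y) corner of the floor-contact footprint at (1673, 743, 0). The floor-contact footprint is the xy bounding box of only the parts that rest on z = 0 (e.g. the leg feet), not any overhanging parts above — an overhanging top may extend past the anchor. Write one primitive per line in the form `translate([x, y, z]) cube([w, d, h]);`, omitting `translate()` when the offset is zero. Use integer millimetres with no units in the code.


translate([107, 326, 399]) cube([1566, 417, 51]);
translate([107, 326, 0]) cube([40, 40, 399]);
translate([107, 703, 0]) cube([40, 40, 399]);
translate([1633, 326, 0]) cube([40, 40, 399]);
translate([1633, 703, 0]) cube([40, 40, 399]);


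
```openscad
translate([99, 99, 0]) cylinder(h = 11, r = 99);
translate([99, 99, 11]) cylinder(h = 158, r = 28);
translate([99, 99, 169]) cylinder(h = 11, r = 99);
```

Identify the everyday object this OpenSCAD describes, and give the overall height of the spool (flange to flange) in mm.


A spool. The overall height is 180 mm.

Three coaxial cylinders, large–small–large — a spool. Two 11 mm flanges and a 158 mm core give 11 + 158 + 11 = 180 mm.


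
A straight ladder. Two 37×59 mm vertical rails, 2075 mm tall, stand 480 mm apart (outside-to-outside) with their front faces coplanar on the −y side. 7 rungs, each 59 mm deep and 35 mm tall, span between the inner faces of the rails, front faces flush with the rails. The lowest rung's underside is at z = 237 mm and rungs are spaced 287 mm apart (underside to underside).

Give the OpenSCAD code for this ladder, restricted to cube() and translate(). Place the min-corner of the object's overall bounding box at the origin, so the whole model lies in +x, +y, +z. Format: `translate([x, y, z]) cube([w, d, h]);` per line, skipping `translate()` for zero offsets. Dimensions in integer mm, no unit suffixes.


cube([37, 59, 2075]);
translate([443, 0, 0]) cube([37, 59, 2075]);
translate([37, 0, 237]) cube([406, 59, 35]);
translate([37, 0, 524]) cube([406, 59, 35]);
translate([37, 0, 811]) cube([406, 59, 35]);
translate([37, 0, 1098]) cube([406, 59, 35]);
translate([37, 0, 1385]) cube([406, 59, 35]);
translate([37, 0, 1672]) cube([406, 59, 35]);
translate([37, 0, 1959]) cube([406, 59, 35]);


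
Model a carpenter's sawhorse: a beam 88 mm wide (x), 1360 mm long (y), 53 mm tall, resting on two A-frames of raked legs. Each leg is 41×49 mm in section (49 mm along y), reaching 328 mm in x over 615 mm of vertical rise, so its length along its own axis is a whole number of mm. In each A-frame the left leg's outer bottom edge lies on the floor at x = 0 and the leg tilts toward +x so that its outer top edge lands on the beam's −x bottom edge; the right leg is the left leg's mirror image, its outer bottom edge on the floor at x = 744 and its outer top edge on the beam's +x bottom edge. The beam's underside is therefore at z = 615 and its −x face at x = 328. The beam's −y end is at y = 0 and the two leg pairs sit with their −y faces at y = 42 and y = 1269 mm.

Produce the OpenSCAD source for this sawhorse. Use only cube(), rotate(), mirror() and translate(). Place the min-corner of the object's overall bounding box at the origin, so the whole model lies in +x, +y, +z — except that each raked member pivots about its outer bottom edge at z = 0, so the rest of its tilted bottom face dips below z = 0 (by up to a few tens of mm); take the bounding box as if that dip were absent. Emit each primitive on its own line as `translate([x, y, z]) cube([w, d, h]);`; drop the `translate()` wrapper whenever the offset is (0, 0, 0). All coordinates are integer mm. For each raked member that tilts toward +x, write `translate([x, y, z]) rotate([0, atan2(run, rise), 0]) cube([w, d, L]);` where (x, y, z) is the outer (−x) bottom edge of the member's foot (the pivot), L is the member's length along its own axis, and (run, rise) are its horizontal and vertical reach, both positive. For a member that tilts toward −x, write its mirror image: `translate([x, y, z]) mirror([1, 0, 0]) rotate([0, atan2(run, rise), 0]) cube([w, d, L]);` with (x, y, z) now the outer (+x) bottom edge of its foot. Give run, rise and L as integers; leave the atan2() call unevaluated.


translate([328, 0, 615]) cube([88, 1360, 53]);
translate([0, 42, 0]) rotate([0, atan2(328, 615), 0]) cube([41, 49, 697]);
translate([744, 42, 0]) mirror([1, 0, 0]) rotate([0, atan2(328, 615), 0]) cube([41, 49, 697]);
translate([0, 1269, 0]) rotate([0, atan2(328, 615), 0]) cube([41, 49, 697]);
translate([744, 1269, 0]) mirror([1, 0, 0]) rotate([0, atan2(328, 615), 0]) cube([41, 49, 697]);


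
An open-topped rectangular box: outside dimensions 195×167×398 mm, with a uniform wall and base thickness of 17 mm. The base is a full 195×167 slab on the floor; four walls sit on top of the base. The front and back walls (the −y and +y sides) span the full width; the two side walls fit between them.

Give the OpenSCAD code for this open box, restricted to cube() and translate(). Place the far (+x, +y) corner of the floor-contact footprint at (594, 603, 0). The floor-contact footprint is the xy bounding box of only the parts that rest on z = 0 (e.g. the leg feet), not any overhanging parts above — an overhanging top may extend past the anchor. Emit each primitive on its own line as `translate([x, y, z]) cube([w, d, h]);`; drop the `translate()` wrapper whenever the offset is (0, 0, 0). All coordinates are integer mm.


translate([399, 436, 0]) cube([195, 167, 17]);
translate([399, 436, 17]) cube([195, 17, 381]);
translate([399, 586, 17]) cube([195, 17, 381]);
translate([399, 453, 17]) cube([17, 133, 381]);
translate([577, 453, 17]) cube([17, 133, 381]);


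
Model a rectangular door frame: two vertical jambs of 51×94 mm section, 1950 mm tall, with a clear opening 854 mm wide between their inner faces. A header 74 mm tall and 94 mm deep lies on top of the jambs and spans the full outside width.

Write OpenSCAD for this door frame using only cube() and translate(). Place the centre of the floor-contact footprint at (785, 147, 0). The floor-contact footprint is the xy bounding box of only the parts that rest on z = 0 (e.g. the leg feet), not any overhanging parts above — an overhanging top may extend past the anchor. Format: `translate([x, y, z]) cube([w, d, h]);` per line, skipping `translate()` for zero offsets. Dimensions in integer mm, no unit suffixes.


translate([307, 100, 0]) cube([51, 94, 1950]);
translate([1212, 100, 0]) cube([51, 94, 1950]);
translate([307, 100, 1950]) cube([956, 94, 74]);


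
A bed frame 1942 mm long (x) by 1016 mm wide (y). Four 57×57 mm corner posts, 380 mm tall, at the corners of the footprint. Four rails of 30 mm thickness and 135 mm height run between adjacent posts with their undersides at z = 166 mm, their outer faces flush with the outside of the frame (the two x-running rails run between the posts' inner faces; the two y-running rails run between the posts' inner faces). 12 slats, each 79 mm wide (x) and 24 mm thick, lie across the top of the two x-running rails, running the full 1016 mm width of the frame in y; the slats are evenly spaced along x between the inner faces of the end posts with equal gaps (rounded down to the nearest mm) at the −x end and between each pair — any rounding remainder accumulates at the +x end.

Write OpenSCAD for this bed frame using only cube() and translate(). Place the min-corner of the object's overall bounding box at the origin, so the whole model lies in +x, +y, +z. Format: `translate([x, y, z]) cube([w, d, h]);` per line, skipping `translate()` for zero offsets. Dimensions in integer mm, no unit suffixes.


cube([57, 57, 380]);
translate([0, 959, 0]) cube([57, 57, 380]);
translate([1885, 0, 0]) cube([57, 57, 380]);
translate([1885, 959, 0]) cube([57, 57, 380]);
translate([57, 0, 166]) cube([1828, 30, 135]);
translate([57, 986, 166]) cube([1828, 30, 135]);
translate([0, 57, 166]) cube([30, 902, 135]);
translate([1912, 57, 166]) cube([30, 902, 135]);
translate([124, 0, 301]) cube([79, 1016, 24]);
translate([270, 0, 301]) cube([79, 1016, 24]);
translate([416, 0, 301]) cube([79, 1016, 24]);
translate([562, 0, 301]) cube([79, 1016, 24]);
translate([708, 0, 301]) cube([79, 1016, 24]);
translate([854, 0, 301]) cube([79, 1016, 24]);
translate([1000, 0, 301]) cube([79, 1016, 24]);
translate([1146, 0, 301]) cube([79, 1016, 24]);
translate([1292, 0, 301]) cube([79, 1016, 24]);
translate([1438, 0, 301]) cube([79, 1016, 24]);
translate([1584, 0, 301]) cube([79, 1016, 24]);
translate([1730, 0, 301]) cube([79, 1016, 24]);


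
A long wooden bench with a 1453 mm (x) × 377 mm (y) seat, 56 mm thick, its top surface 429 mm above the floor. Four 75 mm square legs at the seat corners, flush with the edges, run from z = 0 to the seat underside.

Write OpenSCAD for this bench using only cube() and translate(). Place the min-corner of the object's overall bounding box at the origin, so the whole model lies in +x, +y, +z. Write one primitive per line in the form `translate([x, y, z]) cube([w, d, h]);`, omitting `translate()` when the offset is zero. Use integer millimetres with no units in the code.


translate([0, 0, 373]) cube([1453, 377, 56]);
cube([75, 75, 373]);
translate([0, 302, 0]) cube([75, 75, 373]);
translate([1378, 0, 0]) cube([75, 75, 373]);
translate([1378, 302, 0]) cube([75, 75, 373]);


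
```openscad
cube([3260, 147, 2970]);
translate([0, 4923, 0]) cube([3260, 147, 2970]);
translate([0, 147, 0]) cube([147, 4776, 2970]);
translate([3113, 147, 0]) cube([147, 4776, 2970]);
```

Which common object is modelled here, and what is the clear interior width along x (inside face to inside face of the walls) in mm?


A house (or room) frame. The interior width is 2966 mm.

Four 2970 mm walls enclosing a rectangle with no floor or roof — a room or house frame. Outside width is 3260 mm and wall thickness is 147 mm, so the interior width is 3260 − 2 × 147 = 2966 mm.


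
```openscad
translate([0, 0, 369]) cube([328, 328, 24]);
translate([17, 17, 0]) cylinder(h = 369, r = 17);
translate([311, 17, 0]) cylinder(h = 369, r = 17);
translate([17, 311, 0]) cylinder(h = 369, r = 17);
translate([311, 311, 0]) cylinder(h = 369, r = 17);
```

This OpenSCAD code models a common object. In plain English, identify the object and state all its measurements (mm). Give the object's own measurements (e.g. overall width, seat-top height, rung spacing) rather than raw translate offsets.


A simple wooden stool: a rectangular seat 328 mm (x) by 328 mm (y), 24 mm thick, top face at z = 393 mm, on four round legs, each 34 mm in diameter. The legs rest on z = 0, each leg's axis is inset half a diameter from the nearest pair of seat edges (so the leg's bounding box is flush with the corner).


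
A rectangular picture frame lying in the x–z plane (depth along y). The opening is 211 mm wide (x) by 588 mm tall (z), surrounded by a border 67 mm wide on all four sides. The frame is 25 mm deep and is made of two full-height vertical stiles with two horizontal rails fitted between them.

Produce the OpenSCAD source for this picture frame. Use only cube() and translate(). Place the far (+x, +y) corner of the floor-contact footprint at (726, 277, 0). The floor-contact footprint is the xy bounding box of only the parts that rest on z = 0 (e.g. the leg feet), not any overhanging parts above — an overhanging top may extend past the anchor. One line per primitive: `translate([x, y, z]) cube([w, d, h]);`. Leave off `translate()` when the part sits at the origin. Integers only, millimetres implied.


translate([381, 252, 0]) cube([67, 25, 722]);
translate([659, 252, 0]) cube([67, 25, 722]);
translate([448, 252, 0]) cube([211, 25, 67]);
translate([448, 252, 655]) cube([211, 25, 67]);


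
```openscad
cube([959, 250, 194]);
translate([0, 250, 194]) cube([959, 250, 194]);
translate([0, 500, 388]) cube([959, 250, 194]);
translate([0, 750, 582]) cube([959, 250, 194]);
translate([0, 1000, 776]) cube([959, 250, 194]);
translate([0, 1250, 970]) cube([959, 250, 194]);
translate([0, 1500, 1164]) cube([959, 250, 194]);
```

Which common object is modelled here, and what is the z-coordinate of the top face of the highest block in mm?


A staircase. The total rise is 1358 mm.

7 identical blocks, each offset up and back from the previous — a staircase. Each step is 194 mm tall and there are 7 of them, so the total rise is 7 × 194 = 1358 mm.


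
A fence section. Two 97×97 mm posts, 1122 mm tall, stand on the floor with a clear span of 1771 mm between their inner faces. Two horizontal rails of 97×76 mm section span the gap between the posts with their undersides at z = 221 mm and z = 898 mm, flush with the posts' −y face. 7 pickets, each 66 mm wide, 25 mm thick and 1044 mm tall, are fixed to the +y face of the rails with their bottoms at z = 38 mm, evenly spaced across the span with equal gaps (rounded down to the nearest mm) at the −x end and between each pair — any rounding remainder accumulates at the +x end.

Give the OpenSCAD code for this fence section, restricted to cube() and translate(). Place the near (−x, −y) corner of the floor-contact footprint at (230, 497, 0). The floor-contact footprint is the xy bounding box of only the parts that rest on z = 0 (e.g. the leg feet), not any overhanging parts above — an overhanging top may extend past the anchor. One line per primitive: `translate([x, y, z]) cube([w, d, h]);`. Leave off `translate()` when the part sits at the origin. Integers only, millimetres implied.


translate([230, 497, 0]) cube([97, 97, 1122]);
translate([2098, 497, 0]) cube([97, 97, 1122]);
translate([327, 497, 221]) cube([1771, 97, 76]);
translate([327, 497, 898]) cube([1771, 97, 76]);
translate([490, 594, 38]) cube([66, 25, 1044]);
translate([719, 594, 38]) cube([66, 25, 1044]);
translate([948, 594, 38]) cube([66, 25, 1044]);
translate([1177, 594, 38]) cube([66, 25, 1044]);
translate([1406, 594, 38]) cube([66, 25, 1044]);
translate([1635, 594, 38]) cube([66, 25, 1044]);
translate([1864, 594, 38]) cube([66, 25, 1044]);


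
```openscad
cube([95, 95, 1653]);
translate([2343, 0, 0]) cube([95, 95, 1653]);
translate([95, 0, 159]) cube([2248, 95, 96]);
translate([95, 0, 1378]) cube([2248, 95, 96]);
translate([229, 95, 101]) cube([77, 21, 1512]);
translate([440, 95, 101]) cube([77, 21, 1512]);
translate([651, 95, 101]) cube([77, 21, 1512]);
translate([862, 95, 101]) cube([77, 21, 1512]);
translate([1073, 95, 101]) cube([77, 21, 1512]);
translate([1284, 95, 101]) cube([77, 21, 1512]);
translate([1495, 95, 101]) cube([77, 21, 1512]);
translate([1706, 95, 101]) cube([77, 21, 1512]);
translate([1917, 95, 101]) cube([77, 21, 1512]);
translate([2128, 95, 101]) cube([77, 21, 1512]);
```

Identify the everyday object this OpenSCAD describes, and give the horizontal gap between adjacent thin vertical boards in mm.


A fence section. The picket gap is 134 mm.

Two posts, two rails, 10 pickets — a fence section. Span 2248 mm holds 10 pickets of 77 mm with 11 equal gaps: ⌊(2248 − 10·77) / 11⌋ = 134 mm.


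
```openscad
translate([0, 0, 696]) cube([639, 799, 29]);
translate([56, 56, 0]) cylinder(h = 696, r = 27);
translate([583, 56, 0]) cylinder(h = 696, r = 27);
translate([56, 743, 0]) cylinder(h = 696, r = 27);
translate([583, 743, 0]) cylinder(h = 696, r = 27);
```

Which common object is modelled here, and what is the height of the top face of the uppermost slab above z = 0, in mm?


A table. The table height is 725 mm.

A 639×799×29 slab sits at z = 696 on four Ø54 mm round legs — a table. The top surface is at 696 + 29 = 725 mm.


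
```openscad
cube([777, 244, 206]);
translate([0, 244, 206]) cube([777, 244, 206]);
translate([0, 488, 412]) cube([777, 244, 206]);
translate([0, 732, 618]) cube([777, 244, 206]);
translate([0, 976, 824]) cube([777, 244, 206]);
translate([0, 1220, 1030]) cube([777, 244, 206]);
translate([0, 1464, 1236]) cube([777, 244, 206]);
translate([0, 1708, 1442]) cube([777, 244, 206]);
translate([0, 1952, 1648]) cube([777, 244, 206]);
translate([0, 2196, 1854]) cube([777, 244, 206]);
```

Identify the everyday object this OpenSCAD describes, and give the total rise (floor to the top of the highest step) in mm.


A staircase. The total rise is 2060 mm.

10 identical blocks, each offset up and back from the previous — a staircase. Each step is 206 mm tall and there are 10 of them, so the total rise is 10 × 206 = 2060 mm.


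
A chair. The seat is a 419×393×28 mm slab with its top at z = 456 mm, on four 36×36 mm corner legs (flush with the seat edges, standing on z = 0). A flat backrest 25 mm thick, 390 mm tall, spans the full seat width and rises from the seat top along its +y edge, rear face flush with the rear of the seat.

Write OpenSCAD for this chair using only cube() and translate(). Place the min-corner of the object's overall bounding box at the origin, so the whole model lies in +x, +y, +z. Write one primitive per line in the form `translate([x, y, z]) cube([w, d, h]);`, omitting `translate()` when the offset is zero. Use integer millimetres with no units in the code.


// leg_h = 456 - 28 = 428
translate([0, 0, 428]) cube([419, 393, 28]);
cube([36, 36, 428]);
translate([383, 0, 0]) cube([36, 36, 428]);
translate([0, 357, 0]) cube([36, 36, 428]);
translate([383, 357, 0]) cube([36, 36, 428]);
translate([0, 368, 456]) cube([419, 25, 390]);


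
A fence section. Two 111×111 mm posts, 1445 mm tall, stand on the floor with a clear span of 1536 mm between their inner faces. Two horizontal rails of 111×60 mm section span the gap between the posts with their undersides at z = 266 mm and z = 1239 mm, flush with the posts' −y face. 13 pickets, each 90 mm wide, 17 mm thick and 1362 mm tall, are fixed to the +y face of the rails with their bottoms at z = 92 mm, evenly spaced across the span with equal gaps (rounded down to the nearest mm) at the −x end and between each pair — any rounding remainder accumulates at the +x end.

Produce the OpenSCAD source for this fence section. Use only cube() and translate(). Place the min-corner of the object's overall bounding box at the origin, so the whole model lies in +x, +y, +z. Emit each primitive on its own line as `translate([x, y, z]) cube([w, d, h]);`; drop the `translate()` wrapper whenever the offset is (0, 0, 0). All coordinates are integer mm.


cube([111, 111, 1445]);
translate([1647, 0, 0]) cube([111, 111, 1445]);
translate([111, 0, 266]) cube([1536, 111, 60]);
translate([111, 0, 1239]) cube([1536, 111, 60]);
translate([137, 111, 92]) cube([90, 17, 1362]);
translate([253, 111, 92]) cube([90, 17, 1362]);
translate([369, 111, 92]) cube([90, 17, 1362]);
translate([485, 111, 92]) cube([90, 17, 1362]);
translate([601, 111, 92]) cube([90, 17, 1362]);
translate([717, 111, 92]) cube([90, 17, 1362]);
translate([833, 111, 92]) cube([90, 17, 1362]);
translate([949, 111, 92]) cube([90, 17, 1362]);
translate([1065, 111, 92]) cube([90, 17, 1362]);
translate([1181, 111, 92]) cube([90, 17, 1362]);
translate([1297, 111, 92]) cube([90, 17, 1362]);
translate([1413, 111, 92]) cube([90, 17, 1362]);
translate([1529, 111, 92]) cube([90, 17, 1362]);


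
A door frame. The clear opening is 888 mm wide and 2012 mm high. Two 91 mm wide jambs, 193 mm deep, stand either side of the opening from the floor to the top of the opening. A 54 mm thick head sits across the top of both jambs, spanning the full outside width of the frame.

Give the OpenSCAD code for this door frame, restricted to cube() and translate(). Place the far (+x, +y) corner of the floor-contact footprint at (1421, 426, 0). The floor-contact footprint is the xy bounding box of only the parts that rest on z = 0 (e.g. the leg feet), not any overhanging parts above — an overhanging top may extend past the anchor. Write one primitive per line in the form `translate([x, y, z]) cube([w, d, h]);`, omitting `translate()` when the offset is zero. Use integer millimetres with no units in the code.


translate([351, 233, 0]) cube([91, 193, 2012]);
translate([1330, 233, 0]) cube([91, 193, 2012]);
translate([351, 233, 2012]) cube([1070, 193, 54]);


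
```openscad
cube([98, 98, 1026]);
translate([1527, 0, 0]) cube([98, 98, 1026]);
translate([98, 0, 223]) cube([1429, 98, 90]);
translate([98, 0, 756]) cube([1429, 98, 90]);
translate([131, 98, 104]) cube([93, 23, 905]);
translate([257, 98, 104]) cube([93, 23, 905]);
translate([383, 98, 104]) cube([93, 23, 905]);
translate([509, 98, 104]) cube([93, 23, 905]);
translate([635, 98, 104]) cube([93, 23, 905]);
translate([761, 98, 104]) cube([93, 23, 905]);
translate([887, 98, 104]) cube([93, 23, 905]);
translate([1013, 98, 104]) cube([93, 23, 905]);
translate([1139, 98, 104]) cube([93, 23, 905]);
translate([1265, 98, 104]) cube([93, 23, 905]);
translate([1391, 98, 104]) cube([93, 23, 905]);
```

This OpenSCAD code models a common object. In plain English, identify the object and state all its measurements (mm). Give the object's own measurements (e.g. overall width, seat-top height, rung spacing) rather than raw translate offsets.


A fence section. Two 98×98 mm posts, 1026 mm tall, stand on the floor with a clear span of 1429 mm between their inner faces. Two horizontal rails of 98×90 mm section span the gap between the posts with their undersides at z = 223 mm and z = 756 mm, flush with the posts' −y face. 11 pickets, each 93 mm wide, 23 mm thick and 905 mm tall, are fixed to the +y face of the rails with their bottoms at z = 104 mm, spaced across the span with a 33 mm gap after the −x post and between neighbouring pickets, with 43 mm left before the +x post.


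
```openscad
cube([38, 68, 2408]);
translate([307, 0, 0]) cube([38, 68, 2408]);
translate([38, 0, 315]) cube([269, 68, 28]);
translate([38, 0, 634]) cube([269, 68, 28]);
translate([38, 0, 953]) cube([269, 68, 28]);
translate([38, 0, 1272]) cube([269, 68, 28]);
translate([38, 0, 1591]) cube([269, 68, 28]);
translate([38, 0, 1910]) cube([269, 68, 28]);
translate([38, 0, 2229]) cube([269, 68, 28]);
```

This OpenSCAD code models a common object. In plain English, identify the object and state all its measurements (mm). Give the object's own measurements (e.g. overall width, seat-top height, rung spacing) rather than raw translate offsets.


A straight ladder. Two 38×68 mm vertical rails, 2408 mm tall, stand 345 mm apart (outside-to-outside) with their front faces coplanar on the −y side. 7 rungs, each 68 mm deep and 28 mm tall, span between the inner faces of the rails, front faces flush with the rails. The lowest rung's underside is at z = 315 mm and rungs are spaced 319 mm apart (underside to underside).


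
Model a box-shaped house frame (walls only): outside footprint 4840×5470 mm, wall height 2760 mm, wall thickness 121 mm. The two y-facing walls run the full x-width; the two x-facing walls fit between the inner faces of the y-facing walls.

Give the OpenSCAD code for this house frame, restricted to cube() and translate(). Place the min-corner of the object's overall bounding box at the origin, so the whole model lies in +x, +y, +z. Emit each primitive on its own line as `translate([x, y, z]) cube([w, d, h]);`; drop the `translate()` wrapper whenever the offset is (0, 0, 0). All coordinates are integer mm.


cube([4840, 121, 2760]);
translate([0, 5349, 0]) cube([4840, 121, 2760]);
translate([0, 121, 0]) cube([121, 5228, 2760]);
translate([4719, 121, 0]) cube([121, 5228, 2760]);


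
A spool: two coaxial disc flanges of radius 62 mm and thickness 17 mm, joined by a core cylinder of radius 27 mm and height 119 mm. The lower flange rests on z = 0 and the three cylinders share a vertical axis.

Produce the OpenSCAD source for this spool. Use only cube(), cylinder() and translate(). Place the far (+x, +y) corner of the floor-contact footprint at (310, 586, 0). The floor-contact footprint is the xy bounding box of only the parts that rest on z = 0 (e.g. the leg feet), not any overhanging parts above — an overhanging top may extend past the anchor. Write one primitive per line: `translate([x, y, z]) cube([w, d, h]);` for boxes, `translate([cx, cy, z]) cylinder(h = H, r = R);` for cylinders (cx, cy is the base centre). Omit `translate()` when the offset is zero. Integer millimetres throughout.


translate([248, 524, 0]) cylinder(h = 17, r = 62);
translate([248, 524, 17]) cylinder(h = 119, r = 27);
translate([248, 524, 136]) cylinder(h = 17, r = 62);


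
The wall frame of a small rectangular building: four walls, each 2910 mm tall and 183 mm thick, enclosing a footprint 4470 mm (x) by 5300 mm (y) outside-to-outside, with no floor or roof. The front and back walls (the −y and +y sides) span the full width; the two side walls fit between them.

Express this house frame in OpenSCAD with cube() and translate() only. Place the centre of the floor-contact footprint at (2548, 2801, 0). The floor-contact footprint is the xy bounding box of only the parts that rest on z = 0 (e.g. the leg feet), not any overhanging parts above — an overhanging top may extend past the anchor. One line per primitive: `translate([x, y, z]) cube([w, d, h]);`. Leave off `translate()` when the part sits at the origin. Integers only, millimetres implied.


translate([313, 151, 0]) cube([4470, 183, 2910]);
translate([313, 5268, 0]) cube([4470, 183, 2910]);
translate([313, 334, 0]) cube([183, 4934, 2910]);
translate([4600, 334, 0]) cube([183, 4934, 2910]);


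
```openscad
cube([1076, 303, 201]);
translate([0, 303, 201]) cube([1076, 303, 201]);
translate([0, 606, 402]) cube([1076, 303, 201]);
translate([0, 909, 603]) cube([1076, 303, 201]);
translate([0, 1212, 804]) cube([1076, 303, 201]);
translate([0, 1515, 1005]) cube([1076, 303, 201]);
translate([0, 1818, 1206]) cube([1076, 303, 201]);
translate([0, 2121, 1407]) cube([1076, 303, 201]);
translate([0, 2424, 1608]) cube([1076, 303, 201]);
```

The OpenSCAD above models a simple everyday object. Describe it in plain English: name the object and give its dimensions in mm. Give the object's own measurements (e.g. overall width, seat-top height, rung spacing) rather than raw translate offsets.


A straight staircase of 9 solid steps. Each step is 1076 mm wide (x), 303 mm deep (y, the going) and 201 mm tall (the rise). The first step rests on the floor; each subsequent step sits one going further in +y and one rise higher in +z, directly behind and above the previous step with no overlap.


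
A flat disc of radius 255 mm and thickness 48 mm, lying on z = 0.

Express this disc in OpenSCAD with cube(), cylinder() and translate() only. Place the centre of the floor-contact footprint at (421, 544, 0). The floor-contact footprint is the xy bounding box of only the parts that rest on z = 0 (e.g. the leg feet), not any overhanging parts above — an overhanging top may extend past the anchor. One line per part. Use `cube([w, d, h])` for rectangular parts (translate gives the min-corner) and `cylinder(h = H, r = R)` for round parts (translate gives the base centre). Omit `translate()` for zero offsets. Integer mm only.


translate([421, 544, 0]) cylinder(h = 48, r = 255);


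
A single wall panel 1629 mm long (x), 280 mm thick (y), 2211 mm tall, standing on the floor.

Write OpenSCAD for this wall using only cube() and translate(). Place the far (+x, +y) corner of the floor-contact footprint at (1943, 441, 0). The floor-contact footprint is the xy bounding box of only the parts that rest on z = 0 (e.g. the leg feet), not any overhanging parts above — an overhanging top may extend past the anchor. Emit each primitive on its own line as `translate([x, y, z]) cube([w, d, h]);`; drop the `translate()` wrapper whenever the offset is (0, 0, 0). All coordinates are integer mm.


translate([314, 161, 0]) cube([1629, 280, 2211]);


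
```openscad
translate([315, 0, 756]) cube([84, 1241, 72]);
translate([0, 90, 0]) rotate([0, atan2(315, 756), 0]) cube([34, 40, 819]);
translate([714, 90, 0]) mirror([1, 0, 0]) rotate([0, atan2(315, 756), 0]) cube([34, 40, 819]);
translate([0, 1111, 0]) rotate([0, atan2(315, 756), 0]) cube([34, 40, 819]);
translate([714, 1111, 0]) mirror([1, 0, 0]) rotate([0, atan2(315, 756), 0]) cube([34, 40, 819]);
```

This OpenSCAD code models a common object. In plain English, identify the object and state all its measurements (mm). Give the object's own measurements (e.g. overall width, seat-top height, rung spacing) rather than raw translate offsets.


A sawhorse. A 84×1241×72 mm beam (x, y, z) sits on two A-frame leg pairs. Each pair is two raked legs of 34×40 mm section (40 mm along y) splaying symmetrically in x. Each leg rises 756 mm vertically over 315 mm of horizontal reach and is 819 mm long along its own axis. Every leg's outer bottom edge rests on the floor and its outer top edge meets a bottom edge of the beam — the left legs (tilting toward +x) meet the beam's −x bottom edge, the right legs (their mirror images, tilting toward −x) meet its +x bottom edge — so the leg tops tuck under the beam, the beam's underside is 756 mm above the floor, and the feet are 714 mm apart outside-to-outside with the beam centred between them. The two leg pairs are set in 90 mm from either end of the beam.


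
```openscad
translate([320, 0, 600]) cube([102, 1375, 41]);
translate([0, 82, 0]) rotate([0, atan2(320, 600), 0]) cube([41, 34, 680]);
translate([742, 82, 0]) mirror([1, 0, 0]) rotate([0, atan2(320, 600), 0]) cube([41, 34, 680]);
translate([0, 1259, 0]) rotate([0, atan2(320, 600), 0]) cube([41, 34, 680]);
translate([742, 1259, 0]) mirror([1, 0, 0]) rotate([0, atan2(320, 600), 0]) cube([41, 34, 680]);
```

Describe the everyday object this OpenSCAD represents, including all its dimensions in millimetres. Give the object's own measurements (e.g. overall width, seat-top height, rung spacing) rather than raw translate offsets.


A sawhorse. A 102×1375×41 mm beam (x, y, z) sits on two A-frame leg pairs. Each pair is two raked legs of 41×34 mm section (34 mm along y) splaying symmetrically in x. Each leg rises 600 mm vertically over 320 mm of horizontal reach and is 680 mm long along its own axis. Every leg's outer bottom edge rests on the floor and its outer top edge meets a bottom edge of the beam — the left legs (tilting toward +x) meet the beam's −x bottom edge, the right legs (their mirror images, tilting toward −x) meet its +x bottom edge — so the leg tops tuck under the beam, the beam's underside is 600 mm above the floor, and the feet are 742 mm apart outside-to-outside with the beam centred between them. The two leg pairs are set in 82 mm from either end of the beam.


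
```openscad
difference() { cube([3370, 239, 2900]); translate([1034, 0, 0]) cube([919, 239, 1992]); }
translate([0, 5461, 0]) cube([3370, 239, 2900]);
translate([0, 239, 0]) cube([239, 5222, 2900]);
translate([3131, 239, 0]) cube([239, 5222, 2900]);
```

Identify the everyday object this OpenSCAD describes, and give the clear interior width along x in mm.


A single room. The interior width is 2892 mm.

Four walls enclosing a rectangle with a door in the front wall — a room. Outside width 3370 minus two 239 mm walls gives 2892 mm.


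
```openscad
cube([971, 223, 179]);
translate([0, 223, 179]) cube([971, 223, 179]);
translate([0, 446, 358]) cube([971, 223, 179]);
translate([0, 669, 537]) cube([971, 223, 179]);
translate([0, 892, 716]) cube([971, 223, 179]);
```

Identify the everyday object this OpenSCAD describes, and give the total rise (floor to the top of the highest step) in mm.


A staircase. The total rise is 895 mm.

5 identical blocks, each offset up and back from the previous — a staircase. Each step is 179 mm tall and there are 5 of them, so the total rise is 5 × 179 = 895 mm.


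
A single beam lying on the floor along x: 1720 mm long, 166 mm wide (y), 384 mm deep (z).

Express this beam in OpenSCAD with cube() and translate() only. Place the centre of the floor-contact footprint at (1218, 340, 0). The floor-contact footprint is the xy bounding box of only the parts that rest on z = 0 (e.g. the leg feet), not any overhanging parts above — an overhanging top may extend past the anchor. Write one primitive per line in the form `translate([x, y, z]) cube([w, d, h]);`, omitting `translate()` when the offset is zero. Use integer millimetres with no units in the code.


translate([358, 257, 0]) cube([1720, 166, 384]);


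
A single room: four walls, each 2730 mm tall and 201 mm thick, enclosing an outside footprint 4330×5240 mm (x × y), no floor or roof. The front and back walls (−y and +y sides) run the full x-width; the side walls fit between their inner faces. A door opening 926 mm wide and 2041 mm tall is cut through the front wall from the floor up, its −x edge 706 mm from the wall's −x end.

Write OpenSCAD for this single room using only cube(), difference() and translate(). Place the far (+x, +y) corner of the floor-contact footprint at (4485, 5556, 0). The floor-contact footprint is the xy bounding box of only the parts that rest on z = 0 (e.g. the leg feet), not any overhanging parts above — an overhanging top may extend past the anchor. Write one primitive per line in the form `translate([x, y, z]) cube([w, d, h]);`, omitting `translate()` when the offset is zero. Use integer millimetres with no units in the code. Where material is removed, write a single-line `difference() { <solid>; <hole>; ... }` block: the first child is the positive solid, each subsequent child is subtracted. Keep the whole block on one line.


difference() { translate([155, 316, 0]) cube([4330, 201, 2730]); translate([861, 316, 0]) cube([926, 201, 2041]); }
translate([155, 5355, 0]) cube([4330, 201, 2730]);
translate([155, 517, 0]) cube([201, 4838, 2730]);
translate([4284, 517, 0]) cube([201, 4838, 2730]);


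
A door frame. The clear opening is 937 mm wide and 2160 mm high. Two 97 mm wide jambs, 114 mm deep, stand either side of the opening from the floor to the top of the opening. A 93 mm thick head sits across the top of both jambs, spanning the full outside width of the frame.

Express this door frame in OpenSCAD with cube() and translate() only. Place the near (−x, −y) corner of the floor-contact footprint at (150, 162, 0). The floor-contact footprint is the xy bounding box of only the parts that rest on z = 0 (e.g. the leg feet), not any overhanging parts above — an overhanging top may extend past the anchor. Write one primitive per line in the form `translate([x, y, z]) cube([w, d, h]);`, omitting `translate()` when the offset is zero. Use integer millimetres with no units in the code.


translate([150, 162, 0]) cube([97, 114, 2160]);
translate([1184, 162, 0]) cube([97, 114, 2160]);
translate([150, 162, 2160]) cube([1131, 114, 93]);
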